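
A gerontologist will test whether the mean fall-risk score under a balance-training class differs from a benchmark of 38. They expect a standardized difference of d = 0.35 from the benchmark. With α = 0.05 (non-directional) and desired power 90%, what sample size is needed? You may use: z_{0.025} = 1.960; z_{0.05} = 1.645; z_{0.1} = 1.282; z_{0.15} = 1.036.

n = 86

For a one-sample test: n = ((z_{α/2} + z_β) / d)².
z_{α/2} + z_β = 1.960 + 1.282 = 3.242.
n = (3.242 / 0.35)² = 9.263² = 85.80.
Round up.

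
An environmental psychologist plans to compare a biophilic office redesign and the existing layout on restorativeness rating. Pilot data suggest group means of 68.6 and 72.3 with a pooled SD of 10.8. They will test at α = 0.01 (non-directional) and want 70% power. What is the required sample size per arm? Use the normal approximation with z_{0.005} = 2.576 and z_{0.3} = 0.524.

Cohen's d = |M₁ − M₂| / SD_pooled = |68.6 − 72.3| / 10.8 = 3.7 / 10.8 = 0.343.
For two independent groups with equal n: n = 2·((z_{α/2} + z_β) / d)².
z_{α/2} + z_β = 2.576 + 0.524 = 3.100.
n = 2 × (3.100 / 0.343)² = 2 × 9.038² = 2 × 81.68 = 163.4.
Round up to the next whole participant.

n = 164 per group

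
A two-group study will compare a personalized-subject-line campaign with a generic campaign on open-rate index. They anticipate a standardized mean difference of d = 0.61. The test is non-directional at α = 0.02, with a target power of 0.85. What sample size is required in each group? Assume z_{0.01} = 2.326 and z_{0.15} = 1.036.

For two independent groups with equal n: n = 2·((z_{α/2} + z_β) / d)².
z_{α/2} + z_β = 2.326 + 1.036 = 3.362.
n = 2 × (3.362 / 0.61)² = 2 × 5.511² = 2 × 30.38 = 60.8.
Round up to the next whole participant.

n = 61 per group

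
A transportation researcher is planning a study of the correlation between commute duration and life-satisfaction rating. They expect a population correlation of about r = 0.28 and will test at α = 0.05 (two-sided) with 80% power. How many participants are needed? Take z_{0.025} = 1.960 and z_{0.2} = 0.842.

Fisher's z: C = ½·ln((1+r)/(1−r)) = ½·ln(1.7778) = 0.2877.
n = ((z_{α/2} + z_β)/C)² + 3.
(1.960 + 0.842) / 0.2877 = 2.802 / 0.2877 = 9.739.
n = 9.739² + 3 = 94.85 + 3 = 97.9.
Round up.

n = 98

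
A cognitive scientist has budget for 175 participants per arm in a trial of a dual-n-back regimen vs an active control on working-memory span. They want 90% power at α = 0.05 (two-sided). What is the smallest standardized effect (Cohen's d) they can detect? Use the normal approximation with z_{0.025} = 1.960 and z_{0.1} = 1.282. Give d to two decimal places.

d_min ≈ 0.35

For two independent groups of n = 175 each: d_min = (z_{α/2} + z_β)·√(2/n).
z-sum = 1.960 + 1.282 = 3.242.
d_min = 3.242 × √(2/175) = 3.242 × 0.1069 = 0.347.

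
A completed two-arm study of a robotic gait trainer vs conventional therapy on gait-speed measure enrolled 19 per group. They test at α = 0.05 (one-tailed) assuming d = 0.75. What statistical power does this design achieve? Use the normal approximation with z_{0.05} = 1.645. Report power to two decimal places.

For two equal groups, power = Φ(d·√(n/2) − z_{α}).
d·√(n/2) = 0.75 × √(19/2) = 0.75 × 3.082 = 2.312.
z_β = 2.312 − 1.645 = 0.667.
Power = Φ(0.667) = 0.748.

power ≈ 0.75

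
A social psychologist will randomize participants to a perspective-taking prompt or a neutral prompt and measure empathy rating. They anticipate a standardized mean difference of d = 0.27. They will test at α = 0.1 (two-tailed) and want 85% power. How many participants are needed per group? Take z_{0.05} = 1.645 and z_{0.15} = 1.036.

For two independent groups with equal n: n = 2·((z_{α/2} + z_β) / d)².
z_{α/2} + z_β = 1.645 + 1.036 = 2.681.
n = 2 × (2.681 / 0.27)² = 2 × 9.930² = 2 × 98.60 = 197.2.
Round up to the next whole participant.

n = 198 per group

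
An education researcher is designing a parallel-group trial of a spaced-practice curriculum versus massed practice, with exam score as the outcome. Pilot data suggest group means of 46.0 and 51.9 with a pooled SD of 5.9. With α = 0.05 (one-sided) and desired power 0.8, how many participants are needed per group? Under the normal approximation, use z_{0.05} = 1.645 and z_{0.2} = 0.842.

Cohen's d = |M₁ − M₂| / SD_pooled = |46.0 − 51.9| / 5.9 = 5.9 / 5.9 = 1.000.
For two independent groups with equal n: n = 2·((z_{α} + z_β) / d)².
z_{α} + z_β = 1.645 + 0.842 = 2.487.
n = 2 × (2.487 / 1.000)² = 2 × 2.487² = 2 × 6.19 = 12.4.
Round up to the next whole participant.

n = 13 per group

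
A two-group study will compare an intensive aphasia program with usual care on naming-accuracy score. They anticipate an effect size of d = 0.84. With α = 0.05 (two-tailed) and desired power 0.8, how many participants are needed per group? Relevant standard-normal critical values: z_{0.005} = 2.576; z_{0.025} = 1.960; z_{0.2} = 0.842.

For two independent groups with equal n: n = 2·((z_{α/2} + z_β) / d)².
z_{α/2} + z_β = 1.960 + 0.842 = 2.802.
n = 2 × (2.802 / 0.84)² = 2 × 3.336² = 2 × 11.13 = 22.3.
Round up to the next whole participant.

n = 23 per group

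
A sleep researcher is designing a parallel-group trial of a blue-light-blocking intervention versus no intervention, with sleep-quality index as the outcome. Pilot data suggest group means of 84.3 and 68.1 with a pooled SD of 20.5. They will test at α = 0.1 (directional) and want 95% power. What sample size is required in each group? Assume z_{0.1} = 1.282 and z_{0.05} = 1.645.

Cohen's d = |M₁ − M₂| / SD_pooled = |84.3 − 68.1| / 20.5 = 16.2 / 20.5 = 0.790.
For two independent groups with equal n: n = 2·((z_{α} + z_β) / d)².
z_{α} + z_β = 1.282 + 1.645 = 2.927.
n = 2 × (2.927 / 0.790)² = 2 × 3.705² = 2 × 13.73 = 27.5.
Round up to the next whole participant.

n = 28 per group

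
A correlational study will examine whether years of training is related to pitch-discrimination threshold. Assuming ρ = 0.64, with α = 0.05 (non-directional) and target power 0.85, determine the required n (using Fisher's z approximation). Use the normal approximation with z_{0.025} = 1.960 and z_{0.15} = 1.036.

Fisher's z: C = ½·ln((1+r)/(1−r)) = ½·ln(4.5556) = 0.7582.
n = ((z_{α/2} + z_β)/C)² + 3.
(1.960 + 1.036) / 0.7582 = 2.996 / 0.7582 = 3.951.
n = 3.951² + 3 = 15.61 + 3 = 18.6.
Round up.

n = 19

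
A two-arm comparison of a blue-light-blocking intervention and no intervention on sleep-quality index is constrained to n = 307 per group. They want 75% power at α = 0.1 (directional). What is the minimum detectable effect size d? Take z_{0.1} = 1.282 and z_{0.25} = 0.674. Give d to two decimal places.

For two independent groups of n = 307 each: d_min = (z_{α} + z_β)·√(2/n).
z-sum = 1.282 + 0.674 = 1.956.
d_min = 1.956 × √(2/307) = 1.956 × 0.0807 = 0.158.

d_min ≈ 0.16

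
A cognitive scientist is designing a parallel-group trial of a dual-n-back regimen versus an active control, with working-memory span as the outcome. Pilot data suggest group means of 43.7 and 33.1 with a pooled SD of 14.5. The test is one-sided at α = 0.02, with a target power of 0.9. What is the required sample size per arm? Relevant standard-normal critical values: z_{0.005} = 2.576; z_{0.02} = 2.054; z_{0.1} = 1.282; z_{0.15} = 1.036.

Cohen's d = |M₁ − M₂| / SD_pooled = |43.7 − 33.1| / 14.5 = 10.6 / 14.5 = 0.731.
For two independent groups with equal n: n = 2·((z_{α} + z_β) / d)².
z_{α} + z_β = 2.054 + 1.282 = 3.336.
n = 2 × (3.336 / 0.731)² = 2 × 4.564² = 2 × 20.83 = 41.7.
Round up to the next whole participant.

n = 42 per group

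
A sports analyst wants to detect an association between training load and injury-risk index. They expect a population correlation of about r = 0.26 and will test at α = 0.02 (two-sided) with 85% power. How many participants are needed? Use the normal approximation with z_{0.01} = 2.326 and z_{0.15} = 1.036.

Fisher's z: C = ½·ln((1+r)/(1−r)) = ½·ln(1.7027) = 0.2661.
n = ((z_{α/2} + z_β)/C)² + 3.
(2.326 + 1.036) / 0.2661 = 3.362 / 0.2661 = 12.634.
n = 12.634² + 3 = 159.63 + 3 = 162.6.
Round up.

n = 163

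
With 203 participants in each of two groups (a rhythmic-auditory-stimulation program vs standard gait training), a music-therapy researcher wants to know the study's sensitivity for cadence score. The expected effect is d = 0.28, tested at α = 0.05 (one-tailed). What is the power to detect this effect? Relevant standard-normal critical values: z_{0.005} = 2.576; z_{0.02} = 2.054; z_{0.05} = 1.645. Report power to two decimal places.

power ≈ 0.88

For two equal groups, power = Φ(d·√(n/2) − z_{α}).
d·√(n/2) = 0.28 × √(203/2) = 0.28 × 10.075 = 2.821.
z_β = 2.821 − 1.645 = 1.176.
Power = Φ(1.176) = 0.880.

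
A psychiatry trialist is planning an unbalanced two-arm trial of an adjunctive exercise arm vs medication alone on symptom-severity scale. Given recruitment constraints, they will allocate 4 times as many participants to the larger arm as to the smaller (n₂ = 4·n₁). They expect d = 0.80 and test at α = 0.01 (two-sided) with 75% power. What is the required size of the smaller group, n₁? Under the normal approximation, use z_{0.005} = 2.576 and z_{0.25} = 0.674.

With allocation ratio k = n₂/n₁ = 4, Var(x̄₁−x̄₂) = σ²(1/n₁ + 1/(k·n₁)) = σ²·(k+1)/(k·n₁).
So n₁ = (1 + 1/k)·((z_{α/2} + z_β)/d)² = 1.250 × (3.250/0.80)².
n₁ = 1.250 × 16.50 = 20.6.
Round up: n₁ = 21, giving n₂ = 4 × 21 = 84.

n₁ = 21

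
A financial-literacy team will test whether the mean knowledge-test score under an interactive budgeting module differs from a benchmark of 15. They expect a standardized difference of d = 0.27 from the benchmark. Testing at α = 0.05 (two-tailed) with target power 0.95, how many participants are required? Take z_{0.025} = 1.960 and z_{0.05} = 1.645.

n = 179

For a one-sample test: n = ((z_{α/2} + z_β) / d)².
z_{α/2} + z_β = 1.960 + 1.645 = 3.605.
n = (3.605 / 0.27)² = 13.352² = 178.27.
Round up.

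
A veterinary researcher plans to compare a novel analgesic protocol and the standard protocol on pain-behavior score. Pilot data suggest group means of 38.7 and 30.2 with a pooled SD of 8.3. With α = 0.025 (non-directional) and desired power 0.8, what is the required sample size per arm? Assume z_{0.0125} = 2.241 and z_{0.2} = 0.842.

Cohen's d = |M₁ − M₂| / SD_pooled = |38.7 − 30.2| / 8.3 = 8.5 / 8.3 = 1.024.
For two independent groups with equal n: n = 2·((z_{α/2} + z_β) / d)².
z_{α/2} + z_β = 2.241 + 0.842 = 3.083.
n = 2 × (3.083 / 1.024)² = 2 × 3.011² = 2 × 9.06 = 18.1.
Round up to the next whole participant.

n = 19 per group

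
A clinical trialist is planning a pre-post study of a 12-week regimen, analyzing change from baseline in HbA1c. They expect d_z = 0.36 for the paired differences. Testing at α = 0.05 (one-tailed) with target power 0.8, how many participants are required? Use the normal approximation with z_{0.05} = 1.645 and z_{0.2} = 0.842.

For a paired (one-sample on differences) test: n = ((z_{α} + z_β) / d)².
z_{α} + z_β = 1.645 + 0.842 = 2.487.
n = (2.487 / 0.36)² = 6.908² = 47.73.
Round up.

n = 48 pairs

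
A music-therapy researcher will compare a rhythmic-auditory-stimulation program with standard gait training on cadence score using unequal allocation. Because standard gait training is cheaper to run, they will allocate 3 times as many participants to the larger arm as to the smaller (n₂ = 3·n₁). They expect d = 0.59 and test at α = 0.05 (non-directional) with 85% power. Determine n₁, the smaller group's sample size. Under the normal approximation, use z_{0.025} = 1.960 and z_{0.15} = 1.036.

n₁ = 35

With allocation ratio k = n₂/n₁ = 3, Var(x̄₁−x̄₂) = σ²(1/n₁ + 1/(k·n₁)) = σ²·(k+1)/(k·n₁).
So n₁ = (1 + 1/k)·((z_{α/2} + z_β)/d)² = 1.333 × (2.996/0.59)².
n₁ = 1.333 × 25.79 = 34.4.
Round up: n₁ = 35, giving n₂ = 3 × 35 = 105.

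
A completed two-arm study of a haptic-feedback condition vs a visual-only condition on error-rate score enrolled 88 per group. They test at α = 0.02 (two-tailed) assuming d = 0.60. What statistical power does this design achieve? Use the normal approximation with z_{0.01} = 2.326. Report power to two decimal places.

For two equal groups, power = Φ(d·√(n/2) − z_{α/2}).
d·√(n/2) = 0.60 × √(88/2) = 0.60 × 6.633 = 3.980.
z_β = 3.980 − 2.326 = 1.654.
Power = Φ(1.654) = 0.951.

power ≈ 0.95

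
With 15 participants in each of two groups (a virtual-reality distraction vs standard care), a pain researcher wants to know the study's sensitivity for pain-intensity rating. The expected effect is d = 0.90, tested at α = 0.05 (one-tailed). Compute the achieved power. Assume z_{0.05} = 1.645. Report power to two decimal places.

For two equal groups, power = Φ(d·√(n/2) − z_{α}).
d·√(n/2) = 0.90 × √(15/2) = 0.90 × 2.739 = 2.465.
z_β = 2.465 − 1.645 = 0.820.
Power = Φ(0.820) = 0.794.

power ≈ 0.79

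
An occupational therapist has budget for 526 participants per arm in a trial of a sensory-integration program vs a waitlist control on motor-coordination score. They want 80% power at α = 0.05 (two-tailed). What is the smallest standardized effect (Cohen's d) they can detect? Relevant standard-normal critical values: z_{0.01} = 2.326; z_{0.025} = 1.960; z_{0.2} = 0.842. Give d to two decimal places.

d_min ≈ 0.17

For two independent groups of n = 526 each: d_min = (z_{α/2} + z_β)·√(2/n).
z-sum = 1.960 + 0.842 = 2.802.
d_min = 2.802 × √(2/526) = 2.802 × 0.0617 = 0.173.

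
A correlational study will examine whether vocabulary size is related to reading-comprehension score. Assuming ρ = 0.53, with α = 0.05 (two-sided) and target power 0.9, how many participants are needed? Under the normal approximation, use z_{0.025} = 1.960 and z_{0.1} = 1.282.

Fisher's z: C = ½·ln((1+r)/(1−r)) = ½·ln(3.2553) = 0.5901.
n = ((z_{α/2} + z_β)/C)² + 3.
(1.960 + 1.282) / 0.5901 = 3.242 / 0.5901 = 5.494.
n = 5.494² + 3 = 30.18 + 3 = 33.2.
Round up.

n = 34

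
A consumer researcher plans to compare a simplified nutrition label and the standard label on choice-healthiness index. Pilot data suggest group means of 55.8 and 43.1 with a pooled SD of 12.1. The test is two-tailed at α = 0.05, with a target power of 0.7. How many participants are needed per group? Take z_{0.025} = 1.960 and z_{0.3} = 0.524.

Cohen's d = |M₁ − M₂| / SD_pooled = |55.8 − 43.1| / 12.1 = 12.7 / 12.1 = 1.050.
For two independent groups with equal n: n = 2·((z_{α/2} + z_β) / d)².
z_{α/2} + z_β = 1.960 + 0.524 = 2.484.
n = 2 × (2.484 / 1.050)² = 2 × 2.366² = 2 × 5.60 = 11.2.
Round up to the next whole participant.

n = 12 per group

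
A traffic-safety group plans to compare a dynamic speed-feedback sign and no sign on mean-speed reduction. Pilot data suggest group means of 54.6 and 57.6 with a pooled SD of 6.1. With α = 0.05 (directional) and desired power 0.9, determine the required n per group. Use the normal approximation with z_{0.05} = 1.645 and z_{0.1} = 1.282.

Cohen's d = |M₁ − M₂| / SD_pooled = |54.6 − 57.6| / 6.1 = 3.0 / 6.1 = 0.492.
For two independent groups with equal n: n = 2·((z_{α} + z_β) / d)².
z_{α} + z_β = 1.645 + 1.282 = 2.927.
n = 2 × (2.927 / 0.492)² = 2 × 5.949² = 2 × 35.39 = 70.8.
Round up to the next whole participant.

n = 71 per group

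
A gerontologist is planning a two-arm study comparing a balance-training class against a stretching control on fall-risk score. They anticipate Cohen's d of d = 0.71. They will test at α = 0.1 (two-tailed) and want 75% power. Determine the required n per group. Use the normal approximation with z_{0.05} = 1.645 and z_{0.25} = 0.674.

For two independent groups with equal n: n = 2·((z_{α/2} + z_β) / d)².
z_{α/2} + z_β = 1.645 + 0.674 = 2.319.
n = 2 × (2.319 / 0.71)² = 2 × 3.266² = 2 × 10.67 = 21.3.
Round up to the next whole participant.

n = 22 per group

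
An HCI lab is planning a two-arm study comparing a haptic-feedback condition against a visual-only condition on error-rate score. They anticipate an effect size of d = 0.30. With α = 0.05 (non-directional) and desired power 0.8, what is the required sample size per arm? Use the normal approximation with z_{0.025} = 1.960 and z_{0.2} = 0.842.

For two independent groups with equal n: n = 2·((z_{α/2} + z_β) / d)².
z_{α/2} + z_β = 1.960 + 0.842 = 2.802.
n = 2 × (2.802 / 0.30)² = 2 × 9.340² = 2 × 87.24 = 174.5.
Round up to the next whole participant.

n = 175 per group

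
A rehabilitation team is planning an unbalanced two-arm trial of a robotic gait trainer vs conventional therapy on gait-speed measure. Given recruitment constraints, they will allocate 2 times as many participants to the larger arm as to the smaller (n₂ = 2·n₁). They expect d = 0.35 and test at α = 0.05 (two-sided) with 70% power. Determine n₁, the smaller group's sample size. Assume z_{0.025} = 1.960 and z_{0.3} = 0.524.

With allocation ratio k = n₂/n₁ = 2, Var(x̄₁−x̄₂) = σ²(1/n₁ + 1/(k·n₁)) = σ²·(k+1)/(k·n₁).
So n₁ = (1 + 1/k)·((z_{α/2} + z_β)/d)² = 1.500 × (2.484/0.35)².
n₁ = 1.500 × 50.37 = 75.6.
Round up: n₁ = 76, giving n₂ = 2 × 76 = 152.

n₁ = 76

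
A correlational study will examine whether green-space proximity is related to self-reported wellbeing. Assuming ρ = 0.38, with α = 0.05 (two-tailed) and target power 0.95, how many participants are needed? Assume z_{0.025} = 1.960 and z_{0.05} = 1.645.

n = 85

Fisher's z: C = ½·ln((1+r)/(1−r)) = ½·ln(2.2258) = 0.4001.
n = ((z_{α/2} + z_β)/C)² + 3.
(1.960 + 1.645) / 0.4001 = 3.605 / 0.4001 = 9.010.
n = 9.010² + 3 = 81.18 + 3 = 84.2.
Round up.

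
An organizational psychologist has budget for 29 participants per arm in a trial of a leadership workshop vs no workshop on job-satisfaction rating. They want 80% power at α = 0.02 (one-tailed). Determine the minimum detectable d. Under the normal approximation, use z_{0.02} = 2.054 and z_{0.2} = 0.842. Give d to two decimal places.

For two independent groups of n = 29 each: d_min = (z_{α} + z_β)·√(2/n).
z-sum = 2.054 + 0.842 = 2.896.
d_min = 2.896 × √(2/29) = 2.896 × 0.2626 = 0.761.

d_min ≈ 0.76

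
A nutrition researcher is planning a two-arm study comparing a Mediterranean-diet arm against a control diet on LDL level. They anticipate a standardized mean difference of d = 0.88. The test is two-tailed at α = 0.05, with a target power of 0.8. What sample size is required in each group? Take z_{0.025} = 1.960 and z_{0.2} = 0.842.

n = 21 per group

For two independent groups with equal n: n = 2·((z_{α/2} + z_β) / d)².
z_{α/2} + z_β = 1.960 + 0.842 = 2.802.
n = 2 × (2.802 / 0.88)² = 2 × 3.184² = 2 × 10.14 = 20.3.
Round up to the next whole participant.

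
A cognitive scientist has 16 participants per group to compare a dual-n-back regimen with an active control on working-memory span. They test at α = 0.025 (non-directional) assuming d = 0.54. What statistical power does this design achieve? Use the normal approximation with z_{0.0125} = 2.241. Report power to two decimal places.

power ≈ 0.24

For two equal groups, power = Φ(d·√(n/2) − z_{α/2}).
d·√(n/2) = 0.54 × √(16/2) = 0.54 × 2.828 = 1.527.
z_β = 1.527 − 2.241 = -0.714.
Power = Φ(-0.714) = 0.238.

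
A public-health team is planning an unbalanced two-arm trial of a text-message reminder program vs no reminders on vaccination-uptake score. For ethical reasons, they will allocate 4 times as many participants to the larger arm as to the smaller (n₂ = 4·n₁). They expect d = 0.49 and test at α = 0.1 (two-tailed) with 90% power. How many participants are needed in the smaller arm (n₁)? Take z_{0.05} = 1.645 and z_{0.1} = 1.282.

With allocation ratio k = n₂/n₁ = 4, Var(x̄₁−x̄₂) = σ²(1/n₁ + 1/(k·n₁)) = σ²·(k+1)/(k·n₁).
So n₁ = (1 + 1/k)·((z_{α/2} + z_β)/d)² = 1.250 × (2.927/0.49)².
n₁ = 1.250 × 35.68 = 44.6.
Round up: n₁ = 45, giving n₂ = 4 × 45 = 180.

n₁ = 45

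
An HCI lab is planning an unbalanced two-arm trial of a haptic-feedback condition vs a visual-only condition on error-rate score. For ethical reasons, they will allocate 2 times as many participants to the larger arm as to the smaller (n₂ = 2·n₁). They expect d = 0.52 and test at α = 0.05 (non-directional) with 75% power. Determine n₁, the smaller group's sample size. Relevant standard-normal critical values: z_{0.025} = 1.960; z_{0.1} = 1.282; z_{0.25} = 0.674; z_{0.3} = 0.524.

n₁ = 39

With allocation ratio k = n₂/n₁ = 2, Var(x̄₁−x̄₂) = σ²(1/n₁ + 1/(k·n₁)) = σ²·(k+1)/(k·n₁).
So n₁ = (1 + 1/k)·((z_{α/2} + z_β)/d)² = 1.500 × (2.634/0.52)².
n₁ = 1.500 × 25.66 = 38.5.
Round up: n₁ = 39, giving n₂ = 2 × 39 = 78.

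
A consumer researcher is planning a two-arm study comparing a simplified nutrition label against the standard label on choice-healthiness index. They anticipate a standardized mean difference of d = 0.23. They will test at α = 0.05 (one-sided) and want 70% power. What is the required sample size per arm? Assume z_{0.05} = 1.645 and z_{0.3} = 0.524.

For two independent groups with equal n: n = 2·((z_{α} + z_β) / d)².
z_{α} + z_β = 1.645 + 0.524 = 2.169.
n = 2 × (2.169 / 0.23)² = 2 × 9.430² = 2 × 88.93 = 177.9.
Round up to the next whole participant.

n = 178 per group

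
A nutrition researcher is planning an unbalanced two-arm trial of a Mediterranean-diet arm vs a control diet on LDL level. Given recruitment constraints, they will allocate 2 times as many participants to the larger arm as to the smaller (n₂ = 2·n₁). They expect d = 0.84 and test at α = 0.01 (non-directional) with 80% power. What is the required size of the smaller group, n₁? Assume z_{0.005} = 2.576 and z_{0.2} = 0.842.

n₁ = 25

With allocation ratio k = n₂/n₁ = 2, Var(x̄₁−x̄₂) = σ²(1/n₁ + 1/(k·n₁)) = σ²·(k+1)/(k·n₁).
So n₁ = (1 + 1/k)·((z_{α/2} + z_β)/d)² = 1.500 × (3.418/0.84)².
n₁ = 1.500 × 16.56 = 24.8.
Round up: n₁ = 25, giving n₂ = 2 × 25 = 50.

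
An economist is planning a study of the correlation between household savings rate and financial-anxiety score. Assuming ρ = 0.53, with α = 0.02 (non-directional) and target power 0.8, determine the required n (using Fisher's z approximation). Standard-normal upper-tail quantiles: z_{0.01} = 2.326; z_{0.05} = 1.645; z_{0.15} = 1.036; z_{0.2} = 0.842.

n = 32

Fisher's z: C = ½·ln((1+r)/(1−r)) = ½·ln(3.2553) = 0.5901.
n = ((z_{α/2} + z_β)/C)² + 3.
(2.326 + 0.842) / 0.5901 = 3.168 / 0.5901 = 5.369.
n = 5.369² + 3 = 28.82 + 3 = 31.8.
Round up.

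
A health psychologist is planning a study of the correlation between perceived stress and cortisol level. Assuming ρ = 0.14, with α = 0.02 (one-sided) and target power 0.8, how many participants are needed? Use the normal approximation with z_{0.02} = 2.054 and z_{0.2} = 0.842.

Fisher's z: C = ½·ln((1+r)/(1−r)) = ½·ln(1.3256) = 0.1409.
n = ((z_{α} + z_β)/C)² + 3.
(2.054 + 0.842) / 0.1409 = 2.896 / 0.1409 = 20.554.
n = 20.554² + 3 = 422.45 + 3 = 425.4.
Round up.

n = 426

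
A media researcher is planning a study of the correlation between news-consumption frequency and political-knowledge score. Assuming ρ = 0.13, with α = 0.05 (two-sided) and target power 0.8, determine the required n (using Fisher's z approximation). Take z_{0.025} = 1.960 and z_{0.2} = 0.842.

n = 463

Fisher's z: C = ½·ln((1+r)/(1−r)) = ½·ln(1.2989) = 0.1307.
n = ((z_{α/2} + z_β)/C)² + 3.
(1.960 + 0.842) / 0.1307 = 2.802 / 0.1307 = 21.438.
n = 21.438² + 3 = 459.61 + 3 = 462.6.
Round up.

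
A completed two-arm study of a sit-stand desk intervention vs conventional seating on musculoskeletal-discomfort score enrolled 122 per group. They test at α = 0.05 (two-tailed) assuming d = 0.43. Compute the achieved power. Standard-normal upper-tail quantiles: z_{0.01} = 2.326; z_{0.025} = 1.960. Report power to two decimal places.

For two equal groups, power = Φ(d·√(n/2) − z_{α/2}).
d·√(n/2) = 0.43 × √(122/2) = 0.43 × 7.810 = 3.358.
z_β = 3.358 − 1.960 = 1.398.
Power = Φ(1.398) = 0.919.

power ≈ 0.92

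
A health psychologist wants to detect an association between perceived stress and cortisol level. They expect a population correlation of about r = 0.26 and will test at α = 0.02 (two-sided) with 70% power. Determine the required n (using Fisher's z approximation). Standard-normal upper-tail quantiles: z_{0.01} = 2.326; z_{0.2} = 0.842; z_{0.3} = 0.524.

n = 118

Fisher's z: C = ½·ln((1+r)/(1−r)) = ½·ln(1.7027) = 0.2661.
n = ((z_{α/2} + z_β)/C)² + 3.
(2.326 + 0.524) / 0.2661 = 2.850 / 0.2661 = 10.710.
n = 10.710² + 3 = 114.71 + 3 = 117.7.
Round up.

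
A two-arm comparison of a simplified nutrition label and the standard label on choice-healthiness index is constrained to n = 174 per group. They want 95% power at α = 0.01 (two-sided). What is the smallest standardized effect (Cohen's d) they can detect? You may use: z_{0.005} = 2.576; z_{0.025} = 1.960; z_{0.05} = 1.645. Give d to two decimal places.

d_min ≈ 0.45

For two independent groups of n = 174 each: d_min = (z_{α/2} + z_β)·√(2/n).
z-sum = 2.576 + 1.645 = 4.221.
d_min = 4.221 × √(2/174) = 4.221 × 0.1072 = 0.453.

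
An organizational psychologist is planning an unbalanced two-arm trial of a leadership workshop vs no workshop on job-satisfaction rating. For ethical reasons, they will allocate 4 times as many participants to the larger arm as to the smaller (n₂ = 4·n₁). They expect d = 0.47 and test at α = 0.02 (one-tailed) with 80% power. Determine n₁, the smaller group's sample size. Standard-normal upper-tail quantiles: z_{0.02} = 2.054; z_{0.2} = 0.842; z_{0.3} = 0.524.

With allocation ratio k = n₂/n₁ = 4, Var(x̄₁−x̄₂) = σ²(1/n₁ + 1/(k·n₁)) = σ²·(k+1)/(k·n₁).
So n₁ = (1 + 1/k)·((z_{α} + z_β)/d)² = 1.250 × (2.896/0.47)².
n₁ = 1.250 × 37.97 = 47.5.
Round up: n₁ = 48, giving n₂ = 4 × 48 = 192.

n₁ = 48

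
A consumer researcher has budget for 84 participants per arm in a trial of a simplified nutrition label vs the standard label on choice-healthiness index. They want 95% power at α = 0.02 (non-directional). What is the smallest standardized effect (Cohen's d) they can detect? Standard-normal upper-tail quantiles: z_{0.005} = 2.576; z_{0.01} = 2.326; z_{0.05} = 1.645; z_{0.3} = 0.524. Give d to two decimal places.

d_min ≈ 0.61

For two independent groups of n = 84 each: d_min = (z_{α/2} + z_β)·√(2/n).
z-sum = 2.326 + 1.645 = 3.971.
d_min = 3.971 × √(2/84) = 3.971 × 0.1543 = 0.613.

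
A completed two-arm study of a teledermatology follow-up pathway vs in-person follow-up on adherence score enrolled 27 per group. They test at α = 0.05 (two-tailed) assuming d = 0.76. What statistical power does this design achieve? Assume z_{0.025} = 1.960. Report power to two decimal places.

For two equal groups, power = Φ(d·√(n/2) − z_{α/2}).
d·√(n/2) = 0.76 × √(27/2) = 0.76 × 3.674 = 2.792.
z_β = 2.792 − 1.960 = 0.832.
Power = Φ(0.832) = 0.797.

power ≈ 0.80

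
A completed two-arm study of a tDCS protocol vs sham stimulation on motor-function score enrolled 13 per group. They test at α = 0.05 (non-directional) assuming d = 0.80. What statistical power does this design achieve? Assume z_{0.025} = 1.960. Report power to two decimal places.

For two equal groups, power = Φ(d·√(n/2) − z_{α/2}).
d·√(n/2) = 0.80 × √(13/2) = 0.80 × 2.550 = 2.040.
z_β = 2.040 − 1.960 = 0.080.
Power = Φ(0.080) = 0.532.

power ≈ 0.53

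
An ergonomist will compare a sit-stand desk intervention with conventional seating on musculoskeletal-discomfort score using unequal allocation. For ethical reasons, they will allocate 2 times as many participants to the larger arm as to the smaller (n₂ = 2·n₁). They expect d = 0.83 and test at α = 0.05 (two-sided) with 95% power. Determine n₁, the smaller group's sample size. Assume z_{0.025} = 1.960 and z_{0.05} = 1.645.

With allocation ratio k = n₂/n₁ = 2, Var(x̄₁−x̄₂) = σ²(1/n₁ + 1/(k·n₁)) = σ²·(k+1)/(k·n₁).
So n₁ = (1 + 1/k)·((z_{α/2} + z_β)/d)² = 1.500 × (3.605/0.83)².
n₁ = 1.500 × 18.86 = 28.3.
Round up: n₁ = 29, giving n₂ = 2 × 29 = 58.

n₁ = 29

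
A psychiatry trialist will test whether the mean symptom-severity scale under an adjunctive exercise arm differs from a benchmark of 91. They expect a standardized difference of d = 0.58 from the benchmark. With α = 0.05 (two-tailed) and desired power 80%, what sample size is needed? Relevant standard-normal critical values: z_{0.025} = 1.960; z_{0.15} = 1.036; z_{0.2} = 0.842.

n = 24

For a one-sample test: n = ((z_{α/2} + z_β) / d)².
z_{α/2} + z_β = 1.960 + 0.842 = 2.802.
n = (2.802 / 0.58)² = 4.831² = 23.34.
Round up.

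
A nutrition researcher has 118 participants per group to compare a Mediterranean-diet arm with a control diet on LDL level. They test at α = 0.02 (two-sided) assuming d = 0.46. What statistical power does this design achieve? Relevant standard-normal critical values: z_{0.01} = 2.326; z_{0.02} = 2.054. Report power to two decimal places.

For two equal groups, power = Φ(d·√(n/2) − z_{α/2}).
d·√(n/2) = 0.46 × √(118/2) = 0.46 × 7.681 = 3.533.
z_β = 3.533 − 2.326 = 1.207.
Power = Φ(1.207) = 0.886.

power ≈ 0.89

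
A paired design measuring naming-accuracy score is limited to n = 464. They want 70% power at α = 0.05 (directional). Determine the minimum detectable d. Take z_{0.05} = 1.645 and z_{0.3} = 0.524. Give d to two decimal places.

For a single sample (or paired design) of n = 464: d_min = (z_{α} + z_β)/√n.
z-sum = 1.645 + 0.524 = 2.169.
d_min = 2.169 / √464 = 2.169 / 21.541 = 0.101.

d_min ≈ 0.10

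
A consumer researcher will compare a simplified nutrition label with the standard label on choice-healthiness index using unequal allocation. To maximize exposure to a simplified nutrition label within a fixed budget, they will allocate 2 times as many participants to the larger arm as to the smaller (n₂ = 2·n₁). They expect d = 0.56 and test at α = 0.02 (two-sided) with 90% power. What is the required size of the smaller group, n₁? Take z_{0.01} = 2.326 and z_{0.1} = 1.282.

With allocation ratio k = n₂/n₁ = 2, Var(x̄₁−x̄₂) = σ²(1/n₁ + 1/(k·n₁)) = σ²·(k+1)/(k·n₁).
So n₁ = (1 + 1/k)·((z_{α/2} + z_β)/d)² = 1.500 × (3.608/0.56)².
n₁ = 1.500 × 41.51 = 62.3.
Round up: n₁ = 63, giving n₂ = 2 × 63 = 126.

n₁ = 63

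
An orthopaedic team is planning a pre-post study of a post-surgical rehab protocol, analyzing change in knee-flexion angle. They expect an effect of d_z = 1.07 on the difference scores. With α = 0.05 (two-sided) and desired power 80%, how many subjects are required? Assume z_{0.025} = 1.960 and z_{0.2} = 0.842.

n = 7 pairs

For a paired (one-sample on differences) test: n = ((z_{α/2} + z_β) / d)².
z_{α/2} + z_β = 1.960 + 0.842 = 2.802.
n = (2.802 / 1.07)² = 2.619² = 6.86.
Round up.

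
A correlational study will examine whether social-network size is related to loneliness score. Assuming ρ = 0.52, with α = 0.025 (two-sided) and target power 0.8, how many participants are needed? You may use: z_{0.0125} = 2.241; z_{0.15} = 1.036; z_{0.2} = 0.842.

n = 32

Fisher's z: C = ½·ln((1+r)/(1−r)) = ½·ln(3.1667) = 0.5763.
n = ((z_{α/2} + z_β)/C)² + 3.
(2.241 + 0.842) / 0.5763 = 3.083 / 0.5763 = 5.350.
n = 5.350² + 3 = 28.62 + 3 = 31.6.
Round up.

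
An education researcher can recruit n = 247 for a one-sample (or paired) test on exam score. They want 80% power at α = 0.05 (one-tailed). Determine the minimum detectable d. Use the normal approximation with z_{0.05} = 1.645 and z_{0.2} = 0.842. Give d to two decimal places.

For a single sample (or paired design) of n = 247: d_min = (z_{α} + z_β)/√n.
z-sum = 1.645 + 0.842 = 2.487.
d_min = 2.487 / √247 = 2.487 / 15.716 = 0.158.

d_min ≈ 0.16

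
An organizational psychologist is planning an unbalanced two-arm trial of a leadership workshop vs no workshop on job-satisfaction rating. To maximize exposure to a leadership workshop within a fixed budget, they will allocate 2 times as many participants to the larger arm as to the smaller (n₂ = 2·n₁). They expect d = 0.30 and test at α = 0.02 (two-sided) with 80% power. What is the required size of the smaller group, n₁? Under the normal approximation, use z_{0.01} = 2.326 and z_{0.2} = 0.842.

With allocation ratio k = n₂/n₁ = 2, Var(x̄₁−x̄₂) = σ²(1/n₁ + 1/(k·n₁)) = σ²·(k+1)/(k·n₁).
So n₁ = (1 + 1/k)·((z_{α/2} + z_β)/d)² = 1.500 × (3.168/0.30)².
n₁ = 1.500 × 111.51 = 167.3.
Round up: n₁ = 168, giving n₂ = 2 × 168 = 336.

n₁ = 168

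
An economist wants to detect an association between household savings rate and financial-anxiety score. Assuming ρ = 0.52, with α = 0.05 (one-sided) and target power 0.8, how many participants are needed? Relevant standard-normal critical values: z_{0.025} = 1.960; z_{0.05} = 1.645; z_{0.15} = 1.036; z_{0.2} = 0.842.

Fisher's z: C = ½·ln((1+r)/(1−r)) = ½·ln(3.1667) = 0.5763.
n = ((z_{α} + z_β)/C)² + 3.
(1.645 + 0.842) / 0.5763 = 2.487 / 0.5763 = 4.315.
n = 4.315² + 3 = 18.62 + 3 = 21.6.
Round up.

n = 22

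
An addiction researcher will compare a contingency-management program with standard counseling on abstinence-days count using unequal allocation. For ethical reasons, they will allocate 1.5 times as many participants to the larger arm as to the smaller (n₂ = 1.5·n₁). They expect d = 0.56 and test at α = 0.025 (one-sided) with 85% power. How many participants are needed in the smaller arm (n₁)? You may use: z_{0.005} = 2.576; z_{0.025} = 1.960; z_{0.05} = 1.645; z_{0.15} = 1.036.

With allocation ratio k = n₂/n₁ = 1.5, Var(x̄₁−x̄₂) = σ²(1/n₁ + 1/(k·n₁)) = σ²·(k+1)/(k·n₁).
So n₁ = (1 + 1/k)·((z_{α} + z_β)/d)² = 1.667 × (2.996/0.56)².
n₁ = 1.667 × 28.62 = 47.7.
Round up: n₁ = 48, giving n₂ = 1.5 × 48 = 72.

n₁ = 48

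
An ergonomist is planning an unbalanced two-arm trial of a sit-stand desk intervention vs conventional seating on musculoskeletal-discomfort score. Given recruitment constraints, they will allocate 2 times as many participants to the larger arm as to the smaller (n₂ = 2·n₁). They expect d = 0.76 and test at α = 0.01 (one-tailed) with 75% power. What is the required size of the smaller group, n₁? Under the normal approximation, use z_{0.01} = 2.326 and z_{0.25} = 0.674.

n₁ = 24

With allocation ratio k = n₂/n₁ = 2, Var(x̄₁−x̄₂) = σ²(1/n₁ + 1/(k·n₁)) = σ²·(k+1)/(k·n₁).
So n₁ = (1 + 1/k)·((z_{α} + z_β)/d)² = 1.500 × (3.000/0.76)².
n₁ = 1.500 × 15.58 = 23.4.
Round up: n₁ = 24, giving n₂ = 2 × 24 = 48.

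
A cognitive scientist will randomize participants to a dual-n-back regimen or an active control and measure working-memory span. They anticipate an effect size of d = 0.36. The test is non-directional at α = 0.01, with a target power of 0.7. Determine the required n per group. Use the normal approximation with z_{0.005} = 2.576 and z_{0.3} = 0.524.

n = 149 per group

For two independent groups with equal n: n = 2·((z_{α/2} + z_β) / d)².
z_{α/2} + z_β = 2.576 + 0.524 = 3.100.
n = 2 × (3.100 / 0.36)² = 2 × 8.611² = 2 × 74.15 = 148.3.
Round up to the next whole participant.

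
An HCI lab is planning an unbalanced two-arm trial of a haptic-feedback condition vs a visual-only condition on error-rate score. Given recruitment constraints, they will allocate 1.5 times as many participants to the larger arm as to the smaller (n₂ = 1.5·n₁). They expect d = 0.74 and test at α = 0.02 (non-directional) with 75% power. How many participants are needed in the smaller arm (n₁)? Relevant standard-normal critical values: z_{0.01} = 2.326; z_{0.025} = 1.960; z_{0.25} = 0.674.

With allocation ratio k = n₂/n₁ = 1.5, Var(x̄₁−x̄₂) = σ²(1/n₁ + 1/(k·n₁)) = σ²·(k+1)/(k·n₁).
So n₁ = (1 + 1/k)·((z_{α/2} + z_β)/d)² = 1.667 × (3.000/0.74)².
n₁ = 1.667 × 16.44 = 27.4.
Round up: n₁ = 28, giving n₂ = 1.5 × 28 = 42.

n₁ = 28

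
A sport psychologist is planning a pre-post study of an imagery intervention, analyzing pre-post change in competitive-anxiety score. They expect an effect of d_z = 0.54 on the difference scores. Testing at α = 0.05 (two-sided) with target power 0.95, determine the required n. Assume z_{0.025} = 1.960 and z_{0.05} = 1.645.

n = 45 pairs

For a paired (one-sample on differences) test: n = ((z_{α/2} + z_β) / d)².
z_{α/2} + z_β = 1.960 + 1.645 = 3.605.
n = (3.605 / 0.54)² = 6.676² = 44.57.
Round up.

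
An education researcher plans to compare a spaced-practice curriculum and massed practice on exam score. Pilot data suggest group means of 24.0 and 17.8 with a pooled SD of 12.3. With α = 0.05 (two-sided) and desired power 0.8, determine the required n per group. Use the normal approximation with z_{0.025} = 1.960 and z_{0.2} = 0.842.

Cohen's d = |M₁ − M₂| / SD_pooled = |24.0 − 17.8| / 12.3 = 6.2 / 12.3 = 0.504.
For two independent groups with equal n: n = 2·((z_{α/2} + z_β) / d)².
z_{α/2} + z_β = 1.960 + 0.842 = 2.802.
n = 2 × (2.802 / 0.504)² = 2 × 5.560² = 2 × 30.91 = 61.8.
Round up to the next whole participant.

n = 62 per group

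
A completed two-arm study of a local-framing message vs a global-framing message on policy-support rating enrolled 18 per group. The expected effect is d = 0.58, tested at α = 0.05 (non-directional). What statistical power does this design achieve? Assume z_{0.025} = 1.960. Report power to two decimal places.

For two equal groups, power = Φ(d·√(n/2) − z_{α/2}).
d·√(n/2) = 0.58 × √(18/2) = 0.58 × 3.000 = 1.740.
z_β = 1.740 − 1.960 = -0.220.
Power = Φ(-0.220) = 0.413.

power ≈ 0.41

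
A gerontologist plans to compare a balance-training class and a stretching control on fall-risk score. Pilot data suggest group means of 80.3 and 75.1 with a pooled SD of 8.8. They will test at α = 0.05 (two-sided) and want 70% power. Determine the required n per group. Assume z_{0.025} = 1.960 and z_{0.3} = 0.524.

Cohen's d = |M₁ − M₂| / SD_pooled = |80.3 − 75.1| / 8.8 = 5.2 / 8.8 = 0.591.
For two independent groups with equal n: n = 2·((z_{α/2} + z_β) / d)².
z_{α/2} + z_β = 1.960 + 0.524 = 2.484.
n = 2 × (2.484 / 0.591)² = 2 × 4.203² = 2 × 17.67 = 35.3.
Round up to the next whole participant.

n = 36 per group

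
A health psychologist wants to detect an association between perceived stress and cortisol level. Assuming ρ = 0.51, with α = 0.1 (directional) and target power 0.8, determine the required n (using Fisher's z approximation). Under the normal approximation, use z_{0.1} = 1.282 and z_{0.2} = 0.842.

n = 18

Fisher's z: C = ½·ln((1+r)/(1−r)) = ½·ln(3.0816) = 0.5627.
n = ((z_{α} + z_β)/C)² + 3.
(1.282 + 0.842) / 0.5627 = 2.124 / 0.5627 = 3.775.
n = 3.775² + 3 = 14.25 + 3 = 17.2.
Round up.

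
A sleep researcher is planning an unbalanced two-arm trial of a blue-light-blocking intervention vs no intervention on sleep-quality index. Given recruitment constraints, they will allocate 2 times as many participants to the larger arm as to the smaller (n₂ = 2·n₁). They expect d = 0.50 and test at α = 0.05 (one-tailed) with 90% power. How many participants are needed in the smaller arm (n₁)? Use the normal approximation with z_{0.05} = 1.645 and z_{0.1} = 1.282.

n₁ = 52

With allocation ratio k = n₂/n₁ = 2, Var(x̄₁−x̄₂) = σ²(1/n₁ + 1/(k·n₁)) = σ²·(k+1)/(k·n₁).
So n₁ = (1 + 1/k)·((z_{α} + z_β)/d)² = 1.500 × (2.927/0.50)².
n₁ = 1.500 × 34.27 = 51.4.
Round up: n₁ = 52, giving n₂ = 2 × 52 = 104.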